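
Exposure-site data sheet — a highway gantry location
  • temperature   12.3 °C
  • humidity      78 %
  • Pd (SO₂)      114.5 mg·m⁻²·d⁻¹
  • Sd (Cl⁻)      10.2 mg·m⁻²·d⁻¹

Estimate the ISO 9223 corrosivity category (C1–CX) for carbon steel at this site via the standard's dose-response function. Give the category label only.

C5

carbon steel: temperature factor f = -0.054·(2.3) = -0.1242
  sulphur-dioxide contribution → 87.52 μm/a
  chloride contribution → 9.236 μm/a
  total first-year rate 96.76 μm/a
Category bounds: 80…200 μm/a bracket r_corr ⇒ C5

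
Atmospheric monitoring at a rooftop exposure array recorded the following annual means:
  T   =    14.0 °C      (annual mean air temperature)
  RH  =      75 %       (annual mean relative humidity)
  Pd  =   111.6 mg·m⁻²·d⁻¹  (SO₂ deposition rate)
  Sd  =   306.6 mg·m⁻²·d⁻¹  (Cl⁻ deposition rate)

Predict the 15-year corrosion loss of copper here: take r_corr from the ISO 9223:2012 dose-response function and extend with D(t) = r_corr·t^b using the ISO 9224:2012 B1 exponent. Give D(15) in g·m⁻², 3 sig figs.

D(15) = 137 g·m⁻²

copper: T>10 °C ⇒ hinge -0.080·(14.0−10) = -0.3200
  SO₂ term: 0.0053·111.6^0.26·exp(0.059·75-0.3200) = 1.095
  Sd branch = 0.01025·Sd^0.27·e^(0.036·RH+0.049·T) = 1.421 μm/a
  r_corr = 1.095 + 1.421 = 2.516 μm/a
ISO 9224: D(t) = r_corr · t^b with b = 0.667 (copper, B1)
  D(15) = 2.516 × 15^0.667 = 2.516 × 6.088 = 15.32 μm
  Mass loss = 15.32 μm × 8.96 g/cm³ = 137.2 g·m⁻²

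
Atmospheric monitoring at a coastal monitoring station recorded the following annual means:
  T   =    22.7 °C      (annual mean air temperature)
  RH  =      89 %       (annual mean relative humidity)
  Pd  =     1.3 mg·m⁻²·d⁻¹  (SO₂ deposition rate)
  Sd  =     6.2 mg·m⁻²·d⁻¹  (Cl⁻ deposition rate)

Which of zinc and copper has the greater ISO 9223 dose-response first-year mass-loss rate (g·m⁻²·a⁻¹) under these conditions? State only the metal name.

zinc: temperature factor f = -0.071·(12.7) = -0.9017
  sulphur-dioxide contribution → 0.3525 μm/a
  chloride contribution → 0.6948 μm/a
  total first-year rate 1.047 μm/a
  mass loss = 1.047 μm/a × 7.14 g/cm³ = 7.478 g·m⁻²·a⁻¹
copper: T>10 °C ⇒ hinge -0.080·(22.7−10) = -1.0160
  sulphur-dioxide contribution → 0.3919 μm/a
  chloride contribution → 1.257 μm/a
  ⇒ r_corr(copper) = 1.649 μm/a
  mass loss = 1.649 μm/a × 8.96 g/cm³ = 14.77 g·m⁻²·a⁻¹
Ordering by g·m⁻²·a⁻¹: copper (14.8) > zinc (7.48)

copper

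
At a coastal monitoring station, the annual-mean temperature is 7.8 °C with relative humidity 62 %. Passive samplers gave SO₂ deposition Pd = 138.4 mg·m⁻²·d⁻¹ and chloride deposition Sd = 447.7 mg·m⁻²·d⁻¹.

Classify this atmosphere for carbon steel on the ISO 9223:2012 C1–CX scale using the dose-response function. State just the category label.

carbon steel: T≤10 °C ⇒ hinge +0.150·(7.8−10) = -0.3300
  SO₂ term: 1.77·138.4^0.52·exp(0.02·62-0.3300) = 57.09
  Cl⁻ term: 0.102·447.7^0.62·exp(0.033·62+0.04·7.8) = 47.45
  sum: 57.09 + 47.45 → r_corr = 104.5 μm/a
105 μm/a falls in (80, 200] for carbon steel → category C5

C5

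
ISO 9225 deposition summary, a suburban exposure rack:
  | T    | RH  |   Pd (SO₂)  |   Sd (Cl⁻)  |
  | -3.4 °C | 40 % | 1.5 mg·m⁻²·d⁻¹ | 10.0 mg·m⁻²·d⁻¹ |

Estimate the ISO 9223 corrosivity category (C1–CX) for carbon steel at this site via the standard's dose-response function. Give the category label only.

carbon steel: T≤10 °C ⇒ hinge +0.150·(-3.4−10) = -2.0100
  SO₂ term: 1.77·1.5^0.52·exp(0.02·40-2.0100) = 0.6517
  Cl⁻ term: 0.102·10.0^0.62·exp(0.033·40+0.04·-3.4) = 1.389
  sum: 0.6517 + 1.389 → r_corr = 2.041 μm/a
ISO 9223 Table 2 (carbon steel): 1.3 < 2.04 ≤ 25 μm/a ⇒ C2

C2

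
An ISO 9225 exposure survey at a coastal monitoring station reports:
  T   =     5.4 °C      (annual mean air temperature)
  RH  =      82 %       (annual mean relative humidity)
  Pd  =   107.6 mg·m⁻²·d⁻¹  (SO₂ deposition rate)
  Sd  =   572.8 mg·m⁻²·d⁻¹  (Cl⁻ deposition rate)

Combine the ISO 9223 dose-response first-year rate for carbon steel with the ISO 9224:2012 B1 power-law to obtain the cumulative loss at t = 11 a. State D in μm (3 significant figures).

carbon steel: temperature factor f = +0.150·(-4.6) = -0.6900
  SO₂ term: 1.77·107.6^0.52·exp(0.02·82-0.6900) = 52.13
  Sd branch = 0.102·Sd^0.62·e^(0.033·RH+0.04·T) = 97.18 μm/a
  r_corr = 52.13 + 97.18 = 149.3 μm/a
Long-term exponent b (ISO 9224 Table 2, B1) = 0.523
  D(11) = 149.3 × 11^0.523 = 149.3 × 3.505 = 523.3 μm

D(11) = 523 μm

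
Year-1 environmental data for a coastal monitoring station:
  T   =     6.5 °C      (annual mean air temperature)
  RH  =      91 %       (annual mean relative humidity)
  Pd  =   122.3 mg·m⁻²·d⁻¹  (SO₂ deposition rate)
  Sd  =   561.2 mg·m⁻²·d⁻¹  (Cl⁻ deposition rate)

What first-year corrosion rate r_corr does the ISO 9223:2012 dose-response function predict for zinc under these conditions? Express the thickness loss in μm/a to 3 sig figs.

zinc: temperature factor f = +0.038·(-3.5) = -0.1330
  SO₂ term: 0.0129·122.3^0.44·exp(0.046·91-0.1330) = 6.155
  Cl⁻ term: 0.0175·561.2^0.57·exp(0.008·91+0.085·6.5) = 2.324
  r_corr = 6.155 + 2.324 = 8.479 μm/a

r_corr = 8.48 μm/a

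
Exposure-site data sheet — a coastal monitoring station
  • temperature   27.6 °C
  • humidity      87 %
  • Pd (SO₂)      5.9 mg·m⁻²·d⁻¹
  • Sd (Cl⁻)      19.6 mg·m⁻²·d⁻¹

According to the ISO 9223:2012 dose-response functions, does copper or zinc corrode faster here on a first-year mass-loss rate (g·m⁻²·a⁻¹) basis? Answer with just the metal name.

copper: f(T) = -0.080·(T−10) [T>10 °C] = -1.4080
  Pd branch = 0.0053·Pd^0.26·e^(0.059·RH+f) = 0.3487 μm/a
  Sd branch = 0.01025·Sd^0.27·e^(0.036·RH+0.049·T) = 2.029 μm/a
  r_corr = 0.3487 + 2.029 = 2.377 μm/a
  mass loss = 2.377 μm/a × 8.96 g/cm³ = 21.3 g·m⁻²·a⁻¹
zinc: f(T) = -0.071·(T−10) [T>10 °C] = -1.2496
  SO₂ term: 0.0129·5.9^0.44·exp(0.046·87-1.2496) = 0.4417
  Cl⁻ term: 0.0175·19.6^0.57·exp(0.008·87+0.085·27.6) = 1.999
  r_corr = 0.4417 + 1.999 = 2.44 μm/a
  mass loss = 2.44 μm/a × 7.14 g/cm³ = 17.42 g·m⁻²·a⁻¹
Ordering by g·m⁻²·a⁻¹: copper (21.3) > zinc (17.4)

copper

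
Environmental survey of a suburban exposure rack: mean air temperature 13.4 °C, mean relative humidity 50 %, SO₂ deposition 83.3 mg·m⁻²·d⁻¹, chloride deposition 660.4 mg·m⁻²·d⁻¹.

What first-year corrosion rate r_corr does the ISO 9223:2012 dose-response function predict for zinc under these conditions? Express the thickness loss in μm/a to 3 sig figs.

zinc: T>10 °C ⇒ hinge -0.071·(13.4−10) = -0.2414
  SO₂ term: 0.0129·83.3^0.44·exp(0.046·50-0.2414) = 0.7075
  Sd branch = 0.0175·Sd^0.57·e^(0.008·RH+0.085·T) = 3.301 μm/a
  sum: 0.7075 + 3.301 → r_corr = 4.009 μm/a

r_corr = 4.01 μm/a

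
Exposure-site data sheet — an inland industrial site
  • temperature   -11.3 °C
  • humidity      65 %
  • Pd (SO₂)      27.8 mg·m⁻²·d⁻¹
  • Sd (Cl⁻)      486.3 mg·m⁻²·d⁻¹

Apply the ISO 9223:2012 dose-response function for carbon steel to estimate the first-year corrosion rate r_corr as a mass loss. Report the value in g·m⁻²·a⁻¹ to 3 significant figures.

r_corr = 213 g·m⁻²·a⁻¹

carbon steel: T≤10 °C ⇒ hinge +0.150·(-11.3−10) = -3.1950
  sulphur-dioxide contribution → 1.499 μm/a
  chloride contribution → 25.69 μm/a
  ⇒ r_corr(carbon steel) = 27.19 μm/a
Convert to mass loss: 27.19 μm/a × 7.85 g/cm³ = 213.4 g·m⁻²·a⁻¹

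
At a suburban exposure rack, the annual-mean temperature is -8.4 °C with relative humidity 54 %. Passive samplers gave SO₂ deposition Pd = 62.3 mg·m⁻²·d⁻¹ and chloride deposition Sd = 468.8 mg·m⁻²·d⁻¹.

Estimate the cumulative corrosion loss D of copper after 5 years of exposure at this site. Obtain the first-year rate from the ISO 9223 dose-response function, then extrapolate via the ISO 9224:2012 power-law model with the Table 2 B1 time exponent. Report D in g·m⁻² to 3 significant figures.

copper: temperature factor f = +0.126·(-18.4) = -2.3184
  Pd branch = 0.0053·Pd^0.26·e^(0.059·RH+f) = 0.03695 μm/a
  Cl⁻ term: 0.01025·468.8^0.27·exp(0.036·54+0.049·-8.4) = 0.2497
  sum: 0.03695 + 0.2497 → r_corr = 0.2866 μm/a
Power-law: D(5) = r_corr · 5^0.667
  D(5) = 0.2866 × 5^0.667 = 0.2866 × 2.926 = 0.8386 μm
  Mass loss = 0.8386 μm × 8.96 g/cm³ = 7.514 g·m⁻²

D(5) = 7.51 g·m⁻²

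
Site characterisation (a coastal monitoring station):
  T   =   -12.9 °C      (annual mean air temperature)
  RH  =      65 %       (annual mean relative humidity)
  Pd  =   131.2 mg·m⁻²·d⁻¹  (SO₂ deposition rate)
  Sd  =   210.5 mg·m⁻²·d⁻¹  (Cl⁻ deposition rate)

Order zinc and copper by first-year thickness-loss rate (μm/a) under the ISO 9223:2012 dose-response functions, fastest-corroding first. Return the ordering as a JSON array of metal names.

zinc: f(T) = +0.038·(T−10) [T≤10 °C] = -0.8702
  Pd branch = 0.0129·Pd^0.44·e^(0.046·RH+f) = 0.9185 μm/a
  Cl⁻ term: 0.0175·210.5^0.57·exp(0.008·65+0.085·-12.9) = 0.2075
  r_corr = 0.9185 + 0.2075 = 1.126 μm/a
copper: temperature factor f = +0.126·(-22.9) = -2.8854
  SO₂ term: 0.0053·131.2^0.26·exp(0.059·65-2.8854) = 0.04868
  Sd branch = 0.01025·Sd^0.27·e^(0.036·RH+0.049·T) = 0.2397 μm/a
  r_corr = 0.04868 + 0.2397 = 0.2884 μm/a
Ordering by μm/a: zinc (1.13) > copper (0.288)

["zinc", "copper"]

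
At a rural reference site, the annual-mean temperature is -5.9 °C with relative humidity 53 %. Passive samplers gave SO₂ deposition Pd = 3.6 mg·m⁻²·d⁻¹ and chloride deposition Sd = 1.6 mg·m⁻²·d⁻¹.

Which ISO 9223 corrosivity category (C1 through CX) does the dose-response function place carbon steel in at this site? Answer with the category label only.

carbon steel: T≤10 °C ⇒ hinge +0.150·(-5.9−10) = -2.3850
  Pd branch = 1.77·Pd^0.52·e^(0.02·RH+f) = 0.9158 μm/a
  Sd branch = 0.102·Sd^0.62·e^(0.033·RH+0.04·T) = 0.6198 μm/a
  r_corr = 0.9158 + 0.6198 = 1.536 μm/a
Category bounds: 1.3…25 μm/a bracket r_corr ⇒ C2

C2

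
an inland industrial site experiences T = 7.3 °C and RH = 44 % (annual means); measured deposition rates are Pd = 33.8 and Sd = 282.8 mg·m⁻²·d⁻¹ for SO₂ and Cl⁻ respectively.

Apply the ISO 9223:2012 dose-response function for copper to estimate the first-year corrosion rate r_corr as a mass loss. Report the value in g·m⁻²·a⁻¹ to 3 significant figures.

r_corr = 4.07 g·m⁻²·a⁻¹

copper: f(T) = +0.126·(T−10) [T≤10 °C] = -0.3402
  sulphur-dioxide contribution → 0.1263 μm/a
  chloride contribution → 0.328 μm/a
  total first-year rate 0.4543 μm/a
Convert to mass loss: 0.4543 μm/a × 8.96 g/cm³ = 4.071 g·m⁻²·a⁻¹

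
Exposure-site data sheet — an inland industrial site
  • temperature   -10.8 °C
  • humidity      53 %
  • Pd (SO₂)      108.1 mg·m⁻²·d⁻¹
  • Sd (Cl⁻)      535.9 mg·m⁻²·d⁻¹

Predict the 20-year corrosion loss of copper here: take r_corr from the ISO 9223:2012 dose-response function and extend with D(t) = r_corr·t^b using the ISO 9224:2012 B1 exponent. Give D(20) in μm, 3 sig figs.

D(20) = 1.86 μm

copper: temperature factor f = +0.126·(-20.8) = -2.6208
  Pd branch = 0.0053·Pd^0.26·e^(0.059·RH+f) = 0.02971 μm/a
  Cl⁻ term: 0.01025·535.9^0.27·exp(0.036·53+0.049·-10.8) = 0.222
  sum: 0.02971 + 0.222 → r_corr = 0.2517 μm/a
Long-term exponent b (ISO 9224 Table 2, B1) = 0.667
  D(20) = 0.2517 × 20^0.667 = 0.2517 × 7.375 = 1.857 μm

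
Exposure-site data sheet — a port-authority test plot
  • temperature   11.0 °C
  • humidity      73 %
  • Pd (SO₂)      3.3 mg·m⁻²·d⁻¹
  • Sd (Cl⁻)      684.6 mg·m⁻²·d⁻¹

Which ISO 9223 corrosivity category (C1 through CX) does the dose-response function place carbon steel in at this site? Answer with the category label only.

C5

carbon steel: f(T) = -0.054·(T−10) [T>10 °C] = -0.0540
  sulphur-dioxide contribution → 13.43 μm/a
  chloride contribution → 100.9 μm/a
  total first-year rate 114.3 μm/a
114 μm/a falls in (80, 200] for carbon steel → category C5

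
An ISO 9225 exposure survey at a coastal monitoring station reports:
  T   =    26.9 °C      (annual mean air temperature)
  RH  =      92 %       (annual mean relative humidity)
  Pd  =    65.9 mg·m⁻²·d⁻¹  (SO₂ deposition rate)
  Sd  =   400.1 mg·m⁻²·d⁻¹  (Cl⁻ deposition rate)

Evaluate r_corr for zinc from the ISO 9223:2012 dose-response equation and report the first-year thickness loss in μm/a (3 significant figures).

r_corr = 12.6 μm/a

zinc: T>10 °C ⇒ hinge -0.071·(26.9−10) = -1.1999
  Pd branch = 0.0129·Pd^0.44·e^(0.046·RH+f) = 1.689 μm/a
  Sd branch = 0.0175·Sd^0.57·e^(0.008·RH+0.085·T) = 10.94 μm/a
  r_corr = 1.689 + 10.94 = 12.63 μm/a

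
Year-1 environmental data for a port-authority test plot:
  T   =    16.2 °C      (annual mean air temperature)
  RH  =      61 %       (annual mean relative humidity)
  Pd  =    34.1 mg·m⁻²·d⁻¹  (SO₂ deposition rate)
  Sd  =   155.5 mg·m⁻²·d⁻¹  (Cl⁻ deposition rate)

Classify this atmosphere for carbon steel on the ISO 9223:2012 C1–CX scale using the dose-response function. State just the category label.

carbon steel: temperature factor f = -0.054·(6.2) = -0.3348
  Pd branch = 1.77·Pd^0.52·e^(0.02·RH+f) = 26.88 μm/a
  Sd branch = 0.102·Sd^0.62·e^(0.033·RH+0.04·T) = 33.35 μm/a
  r_corr = 26.88 + 33.35 = 60.23 μm/a
60.2 μm/a falls in (50, 80] for carbon steel → category C4

C4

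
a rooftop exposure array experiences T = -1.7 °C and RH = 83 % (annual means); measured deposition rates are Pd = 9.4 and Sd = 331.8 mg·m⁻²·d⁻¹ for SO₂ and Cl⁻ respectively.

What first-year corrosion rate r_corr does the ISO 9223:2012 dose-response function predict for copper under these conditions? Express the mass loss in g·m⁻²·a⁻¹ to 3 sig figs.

r_corr = 10.6 g·m⁻²·a⁻¹

copper: T≤10 °C ⇒ hinge +0.126·(-1.7−10) = -1.4742
  SO₂ term: 0.0053·9.4^0.26·exp(0.059·83-1.4742) = 0.2909
  Cl⁻ term: 0.01025·331.8^0.27·exp(0.036·83+0.049·-1.7) = 0.8971
  r_corr = 0.2909 + 0.8971 = 1.188 μm/a
Convert to mass loss: 1.188 μm/a × 8.96 g/cm³ = 10.65 g·m⁻²·a⁻¹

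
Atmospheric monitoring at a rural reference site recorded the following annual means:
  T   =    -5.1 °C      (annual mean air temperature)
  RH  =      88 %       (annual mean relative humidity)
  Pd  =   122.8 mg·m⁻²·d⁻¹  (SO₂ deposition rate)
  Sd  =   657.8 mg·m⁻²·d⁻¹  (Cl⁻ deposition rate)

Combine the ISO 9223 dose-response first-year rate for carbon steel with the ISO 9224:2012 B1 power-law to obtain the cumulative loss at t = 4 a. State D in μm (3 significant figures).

carbon steel: T≤10 °C ⇒ hinge +0.150·(-5.1−10) = -2.2650
  sulphur-dioxide contribution → 13.03 μm/a
  chloride contribution → 84.8 μm/a
  ⇒ r_corr(carbon steel) = 97.84 μm/a
ISO 9224: D(t) = r_corr · t^b with b = 0.523 (carbon steel, B1)
  D(4) = 97.84 × 4^0.523 = 97.84 × 2.065 = 202 μm

D(4) = 202 μm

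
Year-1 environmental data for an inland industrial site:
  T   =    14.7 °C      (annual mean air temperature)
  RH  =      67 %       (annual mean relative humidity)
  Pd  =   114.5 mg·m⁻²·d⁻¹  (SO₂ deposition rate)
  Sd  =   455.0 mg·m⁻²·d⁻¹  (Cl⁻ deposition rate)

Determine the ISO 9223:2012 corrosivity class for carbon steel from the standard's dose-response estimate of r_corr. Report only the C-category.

carbon steel: T>10 °C ⇒ hinge -0.054·(14.7−10) = -0.2538
  SO₂ term: 1.77·114.5^0.52·exp(0.02·67-0.2538) = 61.7
  Cl⁻ term: 0.102·455.0^0.62·exp(0.033·67+0.04·14.7) = 74.5
  sum: 61.7 + 74.5 → r_corr = 136.2 μm/a
136 μm/a falls in (80, 200] for carbon steel → category C5

C5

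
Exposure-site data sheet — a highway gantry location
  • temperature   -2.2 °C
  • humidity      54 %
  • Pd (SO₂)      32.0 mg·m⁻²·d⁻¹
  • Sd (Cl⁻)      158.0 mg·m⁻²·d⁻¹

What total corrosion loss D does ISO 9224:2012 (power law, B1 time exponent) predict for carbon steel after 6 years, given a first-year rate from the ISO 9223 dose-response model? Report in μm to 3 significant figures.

carbon steel: temperature factor f = +0.150·(-12.2) = -1.8300
  sulphur-dioxide contribution → 5.069 μm/a
  chloride contribution → 12.81 μm/a
  total first-year rate 17.88 μm/a
Long-term exponent b (ISO 9224 Table 2, B1) = 0.523
  D(6) = 17.88 × 6^0.523 = 17.88 × 2.553 = 45.63 μm

D(6) = 45.6 μm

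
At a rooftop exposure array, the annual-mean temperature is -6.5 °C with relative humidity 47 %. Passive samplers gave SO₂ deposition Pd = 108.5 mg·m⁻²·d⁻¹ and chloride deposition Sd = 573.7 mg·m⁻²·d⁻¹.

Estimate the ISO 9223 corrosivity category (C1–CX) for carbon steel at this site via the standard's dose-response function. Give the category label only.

C2

carbon steel: f(T) = +0.150·(T−10) [T≤10 °C] = -2.4750
  sulphur-dioxide contribution → 4.363 μm/a
  chloride contribution → 19.04 μm/a
  ⇒ r_corr(carbon steel) = 23.4 μm/a
Category bounds: 1.3…25 μm/a bracket r_corr ⇒ C2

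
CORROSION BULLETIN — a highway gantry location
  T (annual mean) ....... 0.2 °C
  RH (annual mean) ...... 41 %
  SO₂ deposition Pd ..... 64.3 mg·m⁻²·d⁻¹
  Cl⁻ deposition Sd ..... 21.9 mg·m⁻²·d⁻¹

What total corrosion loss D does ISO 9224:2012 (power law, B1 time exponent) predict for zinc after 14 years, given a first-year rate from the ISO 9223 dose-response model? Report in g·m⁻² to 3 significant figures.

zinc: T≤10 °C ⇒ hinge +0.038·(0.2−10) = -0.3724
  sulphur-dioxide contribution → 0.3661 μm/a
  chloride contribution → 0.1435 μm/a
  total first-year rate 0.5096 μm/a
ISO 9224: D(t) = r_corr · t^b with b = 0.813 (zinc, B1)
  D(14) = 0.5096 × 14^0.813 = 0.5096 × 8.547 = 4.355 μm
  Mass loss = 4.355 μm × 7.14 g/cm³ = 31.1 g·m⁻²

D(14) = 31.1 g·m⁻²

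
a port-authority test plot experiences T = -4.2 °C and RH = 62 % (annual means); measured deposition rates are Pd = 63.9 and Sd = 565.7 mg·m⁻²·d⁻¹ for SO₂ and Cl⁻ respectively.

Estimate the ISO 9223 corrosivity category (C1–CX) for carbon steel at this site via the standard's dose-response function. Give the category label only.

carbon steel: T≤10 °C ⇒ hinge +0.150·(-4.2−10) = -2.1300
  sulphur-dioxide contribution → 6.314 μm/a
  chloride contribution → 33.95 μm/a
  total first-year rate 40.26 μm/a
40.3 μm/a falls in (25, 50] for carbon steel → category C3

C3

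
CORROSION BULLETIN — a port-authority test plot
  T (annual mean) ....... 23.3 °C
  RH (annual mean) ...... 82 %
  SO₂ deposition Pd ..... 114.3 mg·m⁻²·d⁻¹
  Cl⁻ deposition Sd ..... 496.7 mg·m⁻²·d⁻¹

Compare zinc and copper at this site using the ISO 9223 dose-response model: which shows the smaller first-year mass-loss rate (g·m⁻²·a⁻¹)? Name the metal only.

zinc: temperature factor f = -0.071·(13.3) = -0.9443
  SO₂ term: 0.0129·114.3^0.44·exp(0.046·82-0.9443) = 1.755
  Cl⁻ term: 0.0175·496.7^0.57·exp(0.008·82+0.085·23.3) = 8.411
  sum: 1.755 + 8.411 → r_corr = 10.17 μm/a
  mass loss = 10.17 μm/a × 7.14 g/cm³ = 72.58 g·m⁻²·a⁻¹
copper: T>10 °C ⇒ hinge -0.080·(23.3−10) = -1.0640
  SO₂ term: 0.0053·114.3^0.26·exp(0.059·82-1.0640) = 0.7914
  Cl⁻ term: 0.01025·496.7^0.27·exp(0.036·82+0.049·23.3) = 3.285
  r_corr = 0.7914 + 3.285 = 4.076 μm/a
  mass loss = 4.076 μm/a × 8.96 g/cm³ = 36.52 g·m⁻²·a⁻¹
Ordering by g·m⁻²·a⁻¹: zinc (72.6) > copper (36.5)

copper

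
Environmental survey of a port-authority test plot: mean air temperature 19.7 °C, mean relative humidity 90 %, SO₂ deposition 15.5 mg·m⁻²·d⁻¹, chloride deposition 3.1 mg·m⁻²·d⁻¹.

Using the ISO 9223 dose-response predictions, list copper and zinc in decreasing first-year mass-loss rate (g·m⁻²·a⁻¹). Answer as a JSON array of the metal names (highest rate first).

["copper", "zinc"]

copper: T>10 °C ⇒ hinge -0.080·(19.7−10) = -0.7760
  Pd branch = 0.0053·Pd^0.26·e^(0.059·RH+f) = 1.007 μm/a
  Cl⁻ term: 0.01025·3.1^0.27·exp(0.036·90+0.049·19.7) = 0.9327
  r_corr = 1.007 + 0.9327 = 1.939 μm/a
  mass loss = 1.939 μm/a × 8.96 g/cm³ = 17.38 g·m⁻²·a⁻¹
zinc: temperature factor f = -0.071·(9.7) = -0.6887
  Pd branch = 0.0129·Pd^0.44·e^(0.046·RH+f) = 1.359 μm/a
  Sd branch = 0.0175·Sd^0.57·e^(0.008·RH+0.085·T) = 0.3656 μm/a
  sum: 1.359 + 0.3656 → r_corr = 1.725 μm/a
  mass loss = 1.725 μm/a × 7.14 g/cm³ = 12.31 g·m⁻²·a⁻¹
Ordering by g·m⁻²·a⁻¹: copper (17.4) > zinc (12.3)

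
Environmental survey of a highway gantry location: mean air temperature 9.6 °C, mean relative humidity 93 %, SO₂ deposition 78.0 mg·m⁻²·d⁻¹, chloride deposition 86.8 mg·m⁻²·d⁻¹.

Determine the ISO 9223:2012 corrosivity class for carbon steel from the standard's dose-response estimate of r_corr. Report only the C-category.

C5

carbon steel: f(T) = +0.150·(T−10) [T≤10 °C] = -0.0600
  sulphur-dioxide contribution → 103.2 μm/a
  chloride contribution → 51.3 μm/a
  ⇒ r_corr(carbon steel) = 154.5 μm/a
154 μm/a falls in (80, 200] for carbon steel → category C5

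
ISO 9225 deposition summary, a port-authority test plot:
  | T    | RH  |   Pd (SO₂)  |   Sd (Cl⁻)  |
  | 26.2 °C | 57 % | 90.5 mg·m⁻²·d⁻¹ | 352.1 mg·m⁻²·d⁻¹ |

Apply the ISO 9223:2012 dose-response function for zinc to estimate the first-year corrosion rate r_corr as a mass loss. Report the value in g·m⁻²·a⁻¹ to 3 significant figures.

r_corr = 54.6 g·m⁻²·a⁻¹

zinc: T>10 °C ⇒ hinge -0.071·(26.2−10) = -1.1502
  Pd branch = 0.0129·Pd^0.44·e^(0.046·RH+f) = 0.408 μm/a
  Cl⁻ term: 0.0175·352.1^0.57·exp(0.008·57+0.085·26.2) = 7.242
  sum: 0.408 + 7.242 → r_corr = 7.65 μm/a
Convert to mass loss: 7.65 μm/a × 7.14 g/cm³ = 54.62 g·m⁻²·a⁻¹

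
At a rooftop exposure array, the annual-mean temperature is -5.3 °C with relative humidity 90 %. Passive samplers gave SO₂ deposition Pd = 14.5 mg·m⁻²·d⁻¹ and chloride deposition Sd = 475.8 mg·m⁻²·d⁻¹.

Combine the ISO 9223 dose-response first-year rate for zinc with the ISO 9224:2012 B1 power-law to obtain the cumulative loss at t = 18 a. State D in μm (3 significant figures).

zinc: temperature factor f = +0.038·(-15.3) = -0.5814
  Pd branch = 0.0129·Pd^0.44·e^(0.046·RH+f) = 1.469 μm/a
  Sd branch = 0.0175·Sd^0.57·e^(0.008·RH+0.085·T) = 0.7695 μm/a
  r_corr = 1.469 + 0.7695 = 2.239 μm/a
Long-term exponent b (ISO 9224 Table 2, B1) = 0.813
  D(18) = 2.239 × 18^0.813 = 2.239 × 10.48 = 23.47 μm

D(18) = 23.5 μm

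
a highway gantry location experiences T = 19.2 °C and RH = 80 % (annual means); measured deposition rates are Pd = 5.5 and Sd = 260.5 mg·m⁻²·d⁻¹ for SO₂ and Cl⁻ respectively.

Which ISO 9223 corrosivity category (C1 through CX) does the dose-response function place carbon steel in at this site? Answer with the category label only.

carbon steel: temperature factor f = -0.054·(9.2) = -0.4968
  Pd branch = 1.77·Pd^0.52·e^(0.02·RH+f) = 12.94 μm/a
  Cl⁻ term: 0.102·260.5^0.62·exp(0.033·80+0.04·19.2) = 96.93
  sum: 12.94 + 96.93 → r_corr = 109.9 μm/a
Category bounds: 80…200 μm/a bracket r_corr ⇒ C5

C5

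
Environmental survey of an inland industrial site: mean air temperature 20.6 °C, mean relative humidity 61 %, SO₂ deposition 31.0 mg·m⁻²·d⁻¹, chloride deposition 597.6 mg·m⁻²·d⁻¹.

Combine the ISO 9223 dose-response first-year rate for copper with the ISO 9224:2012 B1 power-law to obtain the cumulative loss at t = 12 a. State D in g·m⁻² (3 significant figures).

copper: T>10 °C ⇒ hinge -0.080·(20.6−10) = -0.8480
  SO₂ term: 0.0053·31.0^0.26·exp(0.059·61-0.8480) = 0.2027
  Sd branch = 0.01025·Sd^0.27·e^(0.036·RH+0.049·T) = 1.421 μm/a
  r_corr = 0.2027 + 1.421 = 1.623 μm/a
ISO 9224: D(t) = r_corr · t^b with b = 0.667 (copper, B1)
  D(12) = 1.623 × 12^0.667 = 1.623 × 5.246 = 8.515 μm
  Mass loss = 8.515 μm × 8.96 g/cm³ = 76.29 g·m⁻²

D(12) = 76.3 g·m⁻²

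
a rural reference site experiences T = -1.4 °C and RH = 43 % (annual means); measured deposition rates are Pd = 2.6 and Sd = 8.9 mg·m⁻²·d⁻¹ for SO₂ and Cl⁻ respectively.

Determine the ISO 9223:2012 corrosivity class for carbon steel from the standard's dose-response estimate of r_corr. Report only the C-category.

C2

carbon steel: f(T) = +0.150·(T−10) [T≤10 °C] = -1.7100
  sulphur-dioxide contribution → 1.243 μm/a
  chloride contribution → 1.546 μm/a
  total first-year rate 2.789 μm/a
ISO 9223 Table 2 (carbon steel): 1.3 < 2.79 ≤ 25 μm/a ⇒ C2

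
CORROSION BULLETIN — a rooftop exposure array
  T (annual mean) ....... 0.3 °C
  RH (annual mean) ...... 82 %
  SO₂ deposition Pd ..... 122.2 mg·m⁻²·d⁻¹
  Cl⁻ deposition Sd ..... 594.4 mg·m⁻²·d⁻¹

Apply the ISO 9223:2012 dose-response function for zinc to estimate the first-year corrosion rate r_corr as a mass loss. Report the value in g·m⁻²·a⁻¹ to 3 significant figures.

r_corr = 32.4 g·m⁻²·a⁻¹

zinc: T≤10 °C ⇒ hinge +0.038·(0.3−10) = -0.3686
  sulphur-dioxide contribution → 3.214 μm/a
  chloride contribution → 1.319 μm/a
  total first-year rate 4.532 μm/a
Convert to mass loss: 4.532 μm/a × 7.14 g/cm³ = 32.36 g·m⁻²·a⁻¹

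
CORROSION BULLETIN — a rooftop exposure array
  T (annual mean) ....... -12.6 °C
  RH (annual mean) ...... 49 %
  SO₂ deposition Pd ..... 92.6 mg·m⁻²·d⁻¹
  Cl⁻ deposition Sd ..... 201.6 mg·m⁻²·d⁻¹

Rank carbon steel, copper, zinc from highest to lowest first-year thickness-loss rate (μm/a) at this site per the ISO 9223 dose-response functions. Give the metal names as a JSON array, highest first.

carbon steel: temperature factor f = +0.150·(-22.6) = -3.3900
  sulphur-dioxide contribution → 1.675 μm/a
  chloride contribution → 8.332 μm/a
  total first-year rate 10.01 μm/a
copper: temperature factor f = +0.126·(-22.6) = -2.8476
  sulphur-dioxide contribution → 0.01797 μm/a
  chloride contribution → 0.1352 μm/a
  ⇒ r_corr(copper) = 0.1531 μm/a
zinc: temperature factor f = +0.038·(-22.6) = -0.8588
  sulphur-dioxide contribution → 0.3818 μm/a
  chloride contribution → 0.1827 μm/a
  total first-year rate 0.5645 μm/a
Ordering by μm/a: carbon steel (10) > zinc (0.564) > copper (0.153)

["carbon steel", "zinc", "copper"]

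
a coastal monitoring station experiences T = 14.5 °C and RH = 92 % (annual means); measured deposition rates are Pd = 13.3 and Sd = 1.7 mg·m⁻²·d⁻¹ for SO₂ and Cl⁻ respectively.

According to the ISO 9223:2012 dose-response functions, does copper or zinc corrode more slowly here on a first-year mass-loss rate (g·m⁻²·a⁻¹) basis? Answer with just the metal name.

zinc

copper: f(T) = -0.080·(T−10) [T>10 °C] = -0.3600
  SO₂ term: 0.0053·13.3^0.26·exp(0.059·92-0.3600) = 1.65
  Sd branch = 0.01025·Sd^0.27·e^(0.036·RH+0.049·T) = 0.6605 μm/a
  r_corr = 1.65 + 0.6605 = 2.311 μm/a
  mass loss = 2.311 μm/a × 8.96 g/cm³ = 20.7 g·m⁻²·a⁻¹
zinc: f(T) = -0.071·(T−10) [T>10 °C] = -0.3195
  SO₂ term: 0.0129·13.3^0.44·exp(0.046·92-0.3195) = 2.015
  Sd branch = 0.0175·Sd^0.57·e^(0.008·RH+0.085·T) = 0.1696 μm/a
  sum: 2.015 + 0.1696 → r_corr = 2.184 μm/a
  mass loss = 2.184 μm/a × 7.14 g/cm³ = 15.6 g·m⁻²·a⁻¹
Ordering by g·m⁻²·a⁻¹: copper (20.7) > zinc (15.6)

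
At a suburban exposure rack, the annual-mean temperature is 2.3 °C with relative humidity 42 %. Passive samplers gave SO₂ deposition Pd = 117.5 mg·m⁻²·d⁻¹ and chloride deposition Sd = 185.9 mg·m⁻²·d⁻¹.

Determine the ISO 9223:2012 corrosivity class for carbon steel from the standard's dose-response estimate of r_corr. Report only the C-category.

C3

carbon steel: f(T) = +0.150·(T−10) [T≤10 °C] = -1.1550
  SO₂ term: 1.77·117.5^0.52·exp(0.02·42-1.1550) = 15.4
  Sd branch = 0.102·Sd^0.62·e^(0.033·RH+0.04·T) = 11.41 μm/a
  r_corr = 15.4 + 11.41 = 26.82 μm/a
26.8 μm/a falls in (25, 50] for carbon steel → category C3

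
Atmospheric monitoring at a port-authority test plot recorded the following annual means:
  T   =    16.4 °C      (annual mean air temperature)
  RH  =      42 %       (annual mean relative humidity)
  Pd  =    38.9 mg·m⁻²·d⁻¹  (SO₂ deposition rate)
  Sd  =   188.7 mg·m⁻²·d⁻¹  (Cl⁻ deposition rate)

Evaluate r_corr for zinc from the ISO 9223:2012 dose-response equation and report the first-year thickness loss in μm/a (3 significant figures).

zinc: T>10 °C ⇒ hinge -0.071·(16.4−10) = -0.4544
  sulphur-dioxide contribution → 0.2831 μm/a
  chloride contribution → 1.957 μm/a
  ⇒ r_corr(zinc) = 2.24 μm/a

r_corr = 2.24 μm/a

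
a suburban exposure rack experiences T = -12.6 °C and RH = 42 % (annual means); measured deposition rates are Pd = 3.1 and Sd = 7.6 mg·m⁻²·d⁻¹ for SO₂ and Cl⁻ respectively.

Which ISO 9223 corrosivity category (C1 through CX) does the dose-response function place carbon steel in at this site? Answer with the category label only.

C1

carbon steel: temperature factor f = +0.150·(-22.6) = -3.3900
  Pd branch = 1.77·Pd^0.52·e^(0.02·RH+f) = 0.2489 μm/a
  Cl⁻ term: 0.102·7.6^0.62·exp(0.033·42+0.04·-12.6) = 0.8665
  r_corr = 0.2489 + 0.8665 = 1.115 μm/a
1.12 μm/a falls in (0, 1.3] for carbon steel → category C1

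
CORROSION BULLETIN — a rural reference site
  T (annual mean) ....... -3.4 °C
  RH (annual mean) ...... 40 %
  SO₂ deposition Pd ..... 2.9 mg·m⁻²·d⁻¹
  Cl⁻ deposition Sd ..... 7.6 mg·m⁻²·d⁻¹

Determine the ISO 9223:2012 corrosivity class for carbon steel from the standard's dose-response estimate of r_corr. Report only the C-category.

C2

carbon steel: temperature factor f = +0.150·(-13.4) = -2.0100
  SO₂ term: 1.77·2.9^0.52·exp(0.02·40-2.0100) = 0.9182
  Sd branch = 0.102·Sd^0.62·e^(0.033·RH+0.04·T) = 1.172 μm/a
  sum: 0.9182 + 1.172 → r_corr = 2.09 μm/a
2.09 μm/a falls in (1.3, 25] for carbon steel → category C2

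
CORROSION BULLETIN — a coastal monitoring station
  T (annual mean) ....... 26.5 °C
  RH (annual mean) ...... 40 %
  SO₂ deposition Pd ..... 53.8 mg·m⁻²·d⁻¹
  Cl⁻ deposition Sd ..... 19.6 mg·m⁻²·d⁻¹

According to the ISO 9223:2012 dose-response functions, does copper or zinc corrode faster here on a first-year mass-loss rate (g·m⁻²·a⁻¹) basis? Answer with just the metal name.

zinc

copper: temperature factor f = -0.080·(16.5) = -1.3200
  sulphur-dioxide contribution → 0.04226 μm/a
  chloride contribution → 0.354 μm/a
  ⇒ r_corr(copper) = 0.3962 μm/a
  mass loss = 0.3962 μm/a × 8.96 g/cm³ = 3.55 g·m⁻²·a⁻¹
zinc: T>10 °C ⇒ hinge -0.071·(26.5−10) = -1.1715
  sulphur-dioxide contribution → 0.1454 μm/a
  chloride contribution → 1.25 μm/a
  total first-year rate 1.395 μm/a
  mass loss = 1.395 μm/a × 7.14 g/cm³ = 9.962 g·m⁻²·a⁻¹
Ordering by g·m⁻²·a⁻¹: zinc (9.96) > copper (3.55)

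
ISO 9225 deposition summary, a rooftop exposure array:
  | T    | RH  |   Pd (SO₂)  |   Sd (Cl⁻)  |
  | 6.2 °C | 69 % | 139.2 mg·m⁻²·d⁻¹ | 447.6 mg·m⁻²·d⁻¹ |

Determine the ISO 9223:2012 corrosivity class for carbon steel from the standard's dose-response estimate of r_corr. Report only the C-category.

carbon steel: f(T) = +0.150·(T−10) [T≤10 °C] = -0.5700
  SO₂ term: 1.77·139.2^0.52·exp(0.02·69-0.5700) = 51.81
  Sd branch = 0.102·Sd^0.62·e^(0.033·RH+0.04·T) = 56.07 μm/a
  r_corr = 51.81 + 56.07 = 107.9 μm/a
ISO 9223 Table 2 (carbon steel): 80 < 108 ≤ 200 μm/a ⇒ C5

C5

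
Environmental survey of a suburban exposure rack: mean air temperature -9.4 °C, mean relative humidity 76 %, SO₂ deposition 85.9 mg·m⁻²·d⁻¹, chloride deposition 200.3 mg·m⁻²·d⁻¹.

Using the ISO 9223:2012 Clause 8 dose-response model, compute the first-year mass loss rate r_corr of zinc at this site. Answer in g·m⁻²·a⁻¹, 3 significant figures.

r_corr = 12.4 g·m⁻²·a⁻¹

zinc: temperature factor f = +0.038·(-19.4) = -0.7372
  sulphur-dioxide contribution → 1.444 μm/a
  chloride contribution → 0.2965 μm/a
  total first-year rate 1.741 μm/a
Convert to mass loss: 1.741 μm/a × 7.14 g/cm³ = 12.43 g·m⁻²·a⁻¹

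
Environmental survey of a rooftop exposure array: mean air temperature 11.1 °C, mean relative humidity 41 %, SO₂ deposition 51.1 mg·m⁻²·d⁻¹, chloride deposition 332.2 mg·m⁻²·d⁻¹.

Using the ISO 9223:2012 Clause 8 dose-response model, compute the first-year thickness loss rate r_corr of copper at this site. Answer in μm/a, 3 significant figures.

copper: f(T) = -0.080·(T−10) [T>10 °C] = -0.0880
  Pd branch = 0.0053·Pd^0.26·e^(0.059·RH+f) = 0.1516 μm/a
  Cl⁻ term: 0.01025·332.2^0.27·exp(0.036·41+0.049·11.1) = 0.3705
  sum: 0.1516 + 0.3705 → r_corr = 0.5221 μm/a

r_corr = 0.522 μm/a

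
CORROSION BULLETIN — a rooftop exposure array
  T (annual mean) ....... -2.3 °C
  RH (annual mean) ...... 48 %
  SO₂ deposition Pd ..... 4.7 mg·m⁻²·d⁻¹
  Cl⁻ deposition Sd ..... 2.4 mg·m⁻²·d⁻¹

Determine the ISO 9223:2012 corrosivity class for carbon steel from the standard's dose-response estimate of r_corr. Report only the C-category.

C2

carbon steel: temperature factor f = +0.150·(-12.3) = -1.8450
  sulphur-dioxide contribution → 1.633 μm/a
  chloride contribution → 0.7804 μm/a
  total first-year rate 2.414 μm/a
2.41 μm/a falls in (1.3, 25] for carbon steel → category C2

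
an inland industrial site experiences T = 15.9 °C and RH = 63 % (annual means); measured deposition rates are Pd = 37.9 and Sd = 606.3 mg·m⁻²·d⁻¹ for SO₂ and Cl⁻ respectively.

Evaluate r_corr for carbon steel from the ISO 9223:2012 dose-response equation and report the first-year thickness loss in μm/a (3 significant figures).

r_corr = 112 μm/a

carbon steel: temperature factor f = -0.054·(5.9) = -0.3186
  sulphur-dioxide contribution → 30.04 μm/a
  chloride contribution → 81.84 μm/a
  total first-year rate 111.9 μm/a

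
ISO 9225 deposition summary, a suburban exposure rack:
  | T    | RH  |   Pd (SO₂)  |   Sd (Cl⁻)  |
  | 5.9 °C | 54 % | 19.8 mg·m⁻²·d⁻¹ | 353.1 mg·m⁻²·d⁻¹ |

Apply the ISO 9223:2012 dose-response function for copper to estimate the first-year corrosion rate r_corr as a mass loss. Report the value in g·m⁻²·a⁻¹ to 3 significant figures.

r_corr = 5.67 g·m⁻²·a⁻¹

copper: temperature factor f = +0.126·(-4.1) = -0.5166
  sulphur-dioxide contribution → 0.1662 μm/a
  chloride contribution → 0.4661 μm/a
  total first-year rate 0.6323 μm/a
Convert to mass loss: 0.6323 μm/a × 8.96 g/cm³ = 5.666 g·m⁻²·a⁻¹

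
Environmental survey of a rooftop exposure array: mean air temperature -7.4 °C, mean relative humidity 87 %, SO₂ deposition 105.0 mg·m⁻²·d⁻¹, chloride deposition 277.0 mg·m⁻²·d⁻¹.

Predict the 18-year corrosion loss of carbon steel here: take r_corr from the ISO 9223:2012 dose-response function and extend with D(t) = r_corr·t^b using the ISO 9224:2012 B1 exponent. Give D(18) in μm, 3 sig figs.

D(18) = 236 μm

carbon steel: T≤10 °C ⇒ hinge +0.150·(-7.4−10) = -2.6100
  SO₂ term: 1.77·105.0^0.52·exp(0.02·87-2.6100) = 8.34
  Sd branch = 0.102·Sd^0.62·e^(0.033·RH+0.04·T) = 43.78 μm/a
  r_corr = 8.34 + 43.78 = 52.12 μm/a
Power-law: D(18) = r_corr · 18^0.523
  D(18) = 52.12 × 18^0.523 = 52.12 × 4.534 = 236.3 μm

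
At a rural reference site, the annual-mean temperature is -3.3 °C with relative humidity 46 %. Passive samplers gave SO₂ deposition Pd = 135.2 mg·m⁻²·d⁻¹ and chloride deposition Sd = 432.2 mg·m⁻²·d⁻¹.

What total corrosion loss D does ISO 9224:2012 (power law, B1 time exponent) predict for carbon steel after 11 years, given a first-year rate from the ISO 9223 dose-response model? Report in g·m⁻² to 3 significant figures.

D(11) = 696 g·m⁻²

carbon steel: temperature factor f = +0.150·(-13.3) = -1.9950
  Pd branch = 1.77·Pd^0.52·e^(0.02·RH+f) = 7.748 μm/a
  Sd branch = 0.102·Sd^0.62·e^(0.033·RH+0.04·T) = 17.57 μm/a
  r_corr = 7.748 + 17.57 = 25.31 μm/a
Power-law: D(11) = r_corr · 11^0.523
  D(11) = 25.31 × 11^0.523 = 25.31 × 3.505 = 88.72 μm
  Mass loss = 88.72 μm × 7.85 g/cm³ = 696.4 g·m⁻²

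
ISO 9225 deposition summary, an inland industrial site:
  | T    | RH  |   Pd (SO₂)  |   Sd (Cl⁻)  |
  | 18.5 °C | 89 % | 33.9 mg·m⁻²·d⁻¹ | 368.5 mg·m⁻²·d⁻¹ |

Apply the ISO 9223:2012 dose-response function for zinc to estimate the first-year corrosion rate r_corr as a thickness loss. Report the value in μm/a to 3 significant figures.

r_corr = 6.98 μm/a

zinc: temperature factor f = -0.071·(8.5) = -0.6035
  Pd branch = 0.0129·Pd^0.44·e^(0.046·RH+f) = 1.994 μm/a
  Cl⁻ term: 0.0175·368.5^0.57·exp(0.008·89+0.085·18.5) = 4.989
  r_corr = 1.994 + 4.989 = 6.984 μm/a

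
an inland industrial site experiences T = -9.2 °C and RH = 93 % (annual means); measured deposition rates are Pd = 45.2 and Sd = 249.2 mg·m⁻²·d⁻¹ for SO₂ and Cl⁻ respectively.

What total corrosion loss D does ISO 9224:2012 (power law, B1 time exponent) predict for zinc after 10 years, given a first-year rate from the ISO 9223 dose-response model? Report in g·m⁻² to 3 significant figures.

D(10) = 129 g·m⁻²

zinc: temperature factor f = +0.038·(-19.2) = -0.7296
  sulphur-dioxide contribution → 2.398 μm/a
  chloride contribution → 0.3914 μm/a
  ⇒ r_corr(zinc) = 2.79 μm/a
Power-law: D(10) = r_corr · 10^0.813
  D(10) = 2.79 × 10^0.813 = 2.79 × 6.501 = 18.14 μm
  Mass loss = 18.14 μm × 7.14 g/cm³ = 129.5 g·m⁻²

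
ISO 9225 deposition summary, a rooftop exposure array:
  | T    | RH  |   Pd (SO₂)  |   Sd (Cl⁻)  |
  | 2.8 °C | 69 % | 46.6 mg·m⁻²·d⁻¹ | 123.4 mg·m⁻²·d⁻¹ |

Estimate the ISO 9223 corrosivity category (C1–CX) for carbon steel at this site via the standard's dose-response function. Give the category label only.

carbon steel: f(T) = +0.150·(T−10) [T≤10 °C] = -1.0800
  Pd branch = 1.77·Pd^0.52·e^(0.02·RH+f) = 17.61 μm/a
  Sd branch = 0.102·Sd^0.62·e^(0.033·RH+0.04·T) = 22.02 μm/a
  r_corr = 17.61 + 22.02 = 39.63 μm/a
39.6 μm/a falls in (25, 50] for carbon steel → category C3

C3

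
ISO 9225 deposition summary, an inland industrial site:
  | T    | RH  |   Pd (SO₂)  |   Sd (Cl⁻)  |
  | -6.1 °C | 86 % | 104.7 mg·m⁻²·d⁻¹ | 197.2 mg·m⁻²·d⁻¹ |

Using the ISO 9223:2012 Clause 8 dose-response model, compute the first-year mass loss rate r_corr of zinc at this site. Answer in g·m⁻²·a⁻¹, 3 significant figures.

r_corr = 23.2 g·m⁻²·a⁻¹

zinc: temperature factor f = +0.038·(-16.1) = -0.6118
  Pd branch = 0.0129·Pd^0.44·e^(0.046·RH+f) = 2.83 μm/a
  Sd branch = 0.0175·Sd^0.57·e^(0.008·RH+0.085·T) = 0.4215 μm/a
  sum: 2.83 + 0.4215 → r_corr = 3.251 μm/a
Convert to mass loss: 3.251 μm/a × 7.14 g/cm³ = 23.21 g·m⁻²·a⁻¹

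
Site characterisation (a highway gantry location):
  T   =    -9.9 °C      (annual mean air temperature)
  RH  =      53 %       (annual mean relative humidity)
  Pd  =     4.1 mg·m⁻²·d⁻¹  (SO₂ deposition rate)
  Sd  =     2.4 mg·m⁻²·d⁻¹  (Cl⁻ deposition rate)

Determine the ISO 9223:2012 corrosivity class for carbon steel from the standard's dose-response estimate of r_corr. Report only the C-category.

C1

carbon steel: temperature factor f = +0.150·(-19.9) = -2.9850
  Pd branch = 1.77·Pd^0.52·e^(0.02·RH+f) = 0.5378 μm/a
  Sd branch = 0.102·Sd^0.62·e^(0.033·RH+0.04·T) = 0.6791 μm/a
  sum: 0.5378 + 0.6791 → r_corr = 1.217 μm/a
Category bounds: 0…1.3 μm/a bracket r_corr ⇒ C1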